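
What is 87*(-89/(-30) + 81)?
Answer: 73051/10 ≈ 7305.1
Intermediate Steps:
87*(-89/(-30) + 81) = 87*(-89*(-1/30) + 81) = 87*(89/30 + 81) = 87*(2519/30) = 73051/10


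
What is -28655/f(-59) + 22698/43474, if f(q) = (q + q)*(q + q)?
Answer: -464850259/302665988 ≈ -1.5359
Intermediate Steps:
f(q) = 4*q**2 (f(q) = (2*q)*(2*q) = 4*q**2)
-28655/f(-59) + 22698/43474 = -28655/(4*(-59)**2) + 22698/43474 = -28655/(4*3481) + 22698*(1/43474) = -28655/13924 + 11349/21737 = -464850259/302665988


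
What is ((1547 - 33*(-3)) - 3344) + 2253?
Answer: 555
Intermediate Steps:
((1547 - 33*(-3)) - 3344) + 2253 = ((1547 + 99) - 3344) + 2253 = (1646 - 3344) + 2253 = -1698 + 2253 = 555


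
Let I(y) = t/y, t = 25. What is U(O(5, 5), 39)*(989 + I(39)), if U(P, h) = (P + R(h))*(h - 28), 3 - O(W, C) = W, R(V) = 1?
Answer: -424556/39 ≈ -10886.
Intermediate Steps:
O(W, C) = 3 - W
U(P, h) = (1 + P)*(-28 + h) (U(P, h) = (P + 1)*(h - 28) = (1 + P)*(-28 + h))
I(y) = 25/y
U(O(5, 5), 39)*(989 + I(39)) = (-28 + 39 - 28*(3 - 1*5) + (3 - 1*5)*39)*(989 + 25/39) = (-28 + 39 - 28*(3 - 5) + (3 - 5)*39)*(989 + 25*(1/39)) = (-28 + 39 - 28*(-2) - 2*39)*(989 + 25/39) = (-28 + 39 + 56 - 78)*(38596/39) = -11*38596/39 = -424556/39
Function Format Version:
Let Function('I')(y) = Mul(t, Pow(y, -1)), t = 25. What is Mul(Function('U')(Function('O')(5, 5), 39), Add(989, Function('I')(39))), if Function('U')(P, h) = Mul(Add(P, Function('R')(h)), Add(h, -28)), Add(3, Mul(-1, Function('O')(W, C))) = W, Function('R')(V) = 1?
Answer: Rational(-424556, 39) ≈ -10886.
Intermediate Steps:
Function('O')(W, C) = Add(3, Mul(-1, W))
Function('U')(P, h) = Mul(Add(1, P), Add(-28, h)) (Function('U')(P, h) = Mul(Add(P, 1), Add(h, -28)) = Mul(Add(1, P), Add(-28, h)))
Function('I')(y) = Mul(25, Pow(y, -1))
Mul(Function('U')(Function('O')(5, 5), 39), Add(989, Function('I')(39))) = Mul(Add(-28, 39, Mul(-28, Add(3, Mul(-1, 5))), Mul(Add(3, Mul(-1, 5)), 39)), Add(989, Mul(25, Pow(39, -1)))) = Mul(Add(-28, 39, Mul(-28, Add(3, -5)), Mul(Add(3, -5), 39)), Add(989, Mul(25, Rational(1, 39)))) = Mul(Add(-28, 39, Mul(-28, -2), Mul(-2, 39)), Add(989, Rational(25, 39))) = Mul(Add(-28, 39, 56, -78), Rational(38596, 39)) = Mul(-11, Rational(38596, 39)) = Rational(-424556, 39)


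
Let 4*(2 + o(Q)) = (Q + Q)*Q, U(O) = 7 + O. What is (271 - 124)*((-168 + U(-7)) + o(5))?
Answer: -46305/2 ≈ -23153.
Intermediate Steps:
o(Q) = -2 + Q²/2 (o(Q) = -2 + ((Q + Q)*Q)/4 = -2 + ((2*Q)*Q)/4 = -2 + (2*Q²)/4 = -2 + Q²/2)
(271 - 124)*((-168 + U(-7)) + o(5)) = (271 - 124)*((-168 + (7 - 7)) + (-2 + (½)*5²)) = 147*((-168 + 0) + (-2 + (½)*25)) = 147*(-168 + (-2 + 25/2)) = 147*(-168 + 21/2) = 147*(-315/2) = -46305/2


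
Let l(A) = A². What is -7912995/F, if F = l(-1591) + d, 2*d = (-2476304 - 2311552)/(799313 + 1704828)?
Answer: -19815255212295/6338682140693 ≈ -3.1261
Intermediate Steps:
d = -2393928/2504141 (d = ((-2476304 - 2311552)/(799313 + 1704828))/2 = (-4787856/2504141)/2 = (-4787856*1/2504141)/2 = (½)*(-4787856/2504141) = -2393928/2504141 ≈ -0.95599)
F = 6338682140693/2504141 (F = (-1591)² - 2393928/2504141 = 2531281 - 2393928/2504141 = 6338682140693/2504141 ≈ 2.5313e+6)
-7912995/F = -7912995/6338682140693/2504141 = -7912995*2504141/6338682140693 = -19815255212295/6338682140693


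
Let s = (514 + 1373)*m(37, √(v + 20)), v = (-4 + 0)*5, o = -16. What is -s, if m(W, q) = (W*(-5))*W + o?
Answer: 12946707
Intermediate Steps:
v = -20 (v = -4*5 = -20)
m(W, q) = -16 - 5*W² (m(W, q) = (W*(-5))*W - 16 = (-5*W)*W - 16 = -5*W² - 16 = -16 - 5*W²)
s = -12946707 (s = (514 + 1373)*(-16 - 5*37²) = 1887*(-16 - 5*1369) = 1887*(-16 - 6845) = 1887*(-6861) = -12946707)
-s = -1*(-12946707) = 12946707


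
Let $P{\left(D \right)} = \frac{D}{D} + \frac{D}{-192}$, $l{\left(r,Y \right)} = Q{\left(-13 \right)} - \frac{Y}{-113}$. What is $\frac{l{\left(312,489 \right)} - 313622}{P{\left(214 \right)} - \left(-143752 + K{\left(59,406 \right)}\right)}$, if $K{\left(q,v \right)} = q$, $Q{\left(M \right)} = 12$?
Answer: $- \frac{3401994336}{1558780421} \approx -2.1825$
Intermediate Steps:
$l{\left(r,Y \right)} = 12 + \frac{Y}{113}$ ($l{\left(r,Y \right)} = 12 - \frac{Y}{-113} = 12 - Y \left(- \frac{1}{113}\right) = 12 - - \frac{Y}{113} = 12 + \frac{Y}{113}$)
$P{\left(D \right)} = 1 - \frac{D}{192}$ ($P{\left(D \right)} = 1 + D \left(- \frac{1}{192}\right) = 1 - \frac{D}{192}$)
$\frac{l{\left(312,489 \right)} - 313622}{P{\left(214 \right)} - \left(-143752 + K{\left(59,406 \right)}\right)} = \frac{\left(12 + \frac{1}{113} \cdot 489\right) - 313622}{\left(1 - \frac{107}{96}\right) + \left(143752 - 59\right)} = \frac{\left(12 + \frac{489}{113}\right) - 313622}{\left(1 - \frac{107}{96}\right) + \left(143752 - 59\right)} = \frac{\frac{1845}{113} - 313622}{- \frac{11}{96} + 143693} = - \frac{35437441}{113 \cdot \frac{13794517}{96}} = \left(- \frac{35437441}{113}\right) \frac{96}{13794517} = - \frac{3401994336}{1558780421}$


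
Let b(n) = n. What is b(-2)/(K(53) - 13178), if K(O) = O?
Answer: 2/13125 ≈ 0.00015238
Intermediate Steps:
b(-2)/(K(53) - 13178) = -2/(53 - 13178) = -2/(-13125) = -2*(-1/13125) = 2/13125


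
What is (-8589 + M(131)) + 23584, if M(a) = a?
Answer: 15126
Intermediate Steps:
(-8589 + M(131)) + 23584 = (-8589 + 131) + 23584 = -8458 + 23584 = 15126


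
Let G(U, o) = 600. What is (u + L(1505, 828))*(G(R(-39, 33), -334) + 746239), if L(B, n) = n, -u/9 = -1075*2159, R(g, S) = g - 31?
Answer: 15600834137367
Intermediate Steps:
R(g, S) = -31 + g
u = 20888325 (u = -(-9675)*2159 = -9*(-2320925) = 20888325)
(u + L(1505, 828))*(G(R(-39, 33), -334) + 746239) = (20888325 + 828)*(600 + 746239) = 20889153*746839 = 15600834137367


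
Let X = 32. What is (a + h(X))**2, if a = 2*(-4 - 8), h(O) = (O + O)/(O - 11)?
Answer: 193600/441 ≈ 439.00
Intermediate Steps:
h(O) = 2*O/(-11 + O) (h(O) = (2*O)/(-11 + O) = 2*O/(-11 + O))
a = -24 (a = 2*(-12) = -24)
(a + h(X))**2 = (-24 + 2*32/(-11 + 32))**2 = (-24 + 2*32/21)**2 = (-24 + 2*32*(1/21))**2 = (-24 + 64/21)**2 = (-440/21)**2 = 193600/441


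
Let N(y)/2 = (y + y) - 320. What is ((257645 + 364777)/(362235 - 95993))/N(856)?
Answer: 103737/123536288 ≈ 0.00083973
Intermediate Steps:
N(y) = -640 + 4*y (N(y) = 2*((y + y) - 320) = 2*(2*y - 320) = 2*(-320 + 2*y) = -640 + 4*y)
((257645 + 364777)/(362235 - 95993))/N(856) = ((257645 + 364777)/(362235 - 95993))/(-640 + 4*856) = (622422/266242)/(-640 + 3424) = (622422*(1/266242))/2784 = (311211/133121)*(1/2784) = 103737/123536288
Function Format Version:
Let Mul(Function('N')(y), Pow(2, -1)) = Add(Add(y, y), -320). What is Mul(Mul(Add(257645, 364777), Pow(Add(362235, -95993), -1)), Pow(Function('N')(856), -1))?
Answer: Rational(103737, 123536288) ≈ 0.00083973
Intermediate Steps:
Function('N')(y) = Add(-640, Mul(4, y)) (Function('N')(y) = Mul(2, Add(Add(y, y), -320)) = Mul(2, Add(Mul(2, y), -320)) = Mul(2, Add(-320, Mul(2, y))) = Add(-640, Mul(4, y)))
Mul(Mul(Add(257645, 364777), Pow(Add(362235, -95993), -1)), Pow(Function('N')(856), -1)) = Mul(Mul(Add(257645, 364777), Pow(Add(362235, -95993), -1)), Pow(Add(-640, Mul(4, 856)), -1)) = Mul(Mul(622422, Pow(266242, -1)), Pow(Add(-640, 3424), -1)) = Mul(Mul(622422, Rational(1, 266242)), Pow(2784, -1)) = Mul(Rational(311211, 133121), Rational(1, 2784)) = Rational(103737, 123536288)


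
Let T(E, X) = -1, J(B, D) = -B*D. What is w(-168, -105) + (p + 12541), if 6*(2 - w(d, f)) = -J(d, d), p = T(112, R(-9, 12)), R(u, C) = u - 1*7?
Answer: 7838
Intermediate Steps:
R(u, C) = -7 + u (R(u, C) = u - 7 = -7 + u)
J(B, D) = -B*D
p = -1
w(d, f) = 2 - d**2/6 (w(d, f) = 2 - (-1)*(-d*d)/6 = 2 - (-1)*(-d**2)/6 = 2 - d**2/6)
w(-168, -105) + (p + 12541) = (2 - 1/6*(-168)**2) + (-1 + 12541) = (2 - 1/6*28224) + 12540 = (2 - 4704) + 12540 = -4702 + 12540 = 7838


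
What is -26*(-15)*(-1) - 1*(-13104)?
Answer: 12714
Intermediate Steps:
-26*(-15)*(-1) - 1*(-13104) = 390*(-1) + 13104 = -390 + 13104 = 12714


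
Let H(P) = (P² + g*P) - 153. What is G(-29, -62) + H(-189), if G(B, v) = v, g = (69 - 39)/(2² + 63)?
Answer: 2373232/67 ≈ 35421.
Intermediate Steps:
g = 30/67 (g = 30/(4 + 63) = 30/67 ≈ 0.44776)
H(P) = -153 + P² + 30*P/67 (H(P) = (P² + 30*P/67) - 153 = -153 + P² + 30*P/67)
G(-29, -62) + H(-189) = -62 + (-153 + (-189)² + (30/67)*(-189)) = -62 + (-153 + 35721 - 5670/67) = -62 + 2377386/67 = 2373232/67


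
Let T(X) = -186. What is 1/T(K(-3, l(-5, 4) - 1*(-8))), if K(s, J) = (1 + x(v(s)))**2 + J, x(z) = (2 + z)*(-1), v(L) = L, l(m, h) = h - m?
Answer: -1/186 ≈ -0.0053763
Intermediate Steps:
x(z) = -2 - z
K(s, J) = J + (-1 - s)**2 (K(s, J) = (1 + (-2 - s))**2 + J = (-1 - s)**2 + J = J + (-1 - s)**2)
1/T(K(-3, l(-5, 4) - 1*(-8))) = 1/(-186) = -1/186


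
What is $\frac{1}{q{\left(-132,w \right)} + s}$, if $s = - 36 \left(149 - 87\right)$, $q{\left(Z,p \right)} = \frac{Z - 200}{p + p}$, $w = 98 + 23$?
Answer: $- \frac{121}{270238} \approx -0.00044775$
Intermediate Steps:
$w = 121$
$q{\left(Z,p \right)} = \frac{-200 + Z}{2 p}$
$s = -2232$ ($s = \left(-36\right) 62 = -2232$)
$\frac{1}{q{\left(-132,w \right)} + s} = \frac{1}{\frac{-200 - 132}{2 \cdot 121} - 2232} = \frac{1}{\frac{1}{2} \cdot \frac{1}{121} \left(-332\right) - 2232} = \frac{1}{- \frac{166}{121} - 2232} = \frac{1}{- \frac{270238}{121}} = - \frac{121}{270238}$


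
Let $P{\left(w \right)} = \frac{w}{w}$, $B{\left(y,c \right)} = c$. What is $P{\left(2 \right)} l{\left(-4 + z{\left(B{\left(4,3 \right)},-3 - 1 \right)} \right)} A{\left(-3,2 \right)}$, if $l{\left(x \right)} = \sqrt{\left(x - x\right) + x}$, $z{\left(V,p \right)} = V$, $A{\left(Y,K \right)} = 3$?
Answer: $3 i \approx 3.0 i$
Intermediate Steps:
$P{\left(w \right)} = 1$
$l{\left(x \right)} = \sqrt{x}$ ($l{\left(x \right)} = \sqrt{0 + x} = \sqrt{x}$)
$P{\left(2 \right)} l{\left(-4 + z{\left(B{\left(4,3 \right)},-3 - 1 \right)} \right)} A{\left(-3,2 \right)} = 1 \sqrt{-4 + 3} \cdot 3 = 1 \sqrt{-1} \cdot 3 = 1 i 3 = i 3 = 3 i$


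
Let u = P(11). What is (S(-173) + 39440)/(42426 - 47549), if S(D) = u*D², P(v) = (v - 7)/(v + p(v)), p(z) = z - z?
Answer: -553556/56353 ≈ -9.8230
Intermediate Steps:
p(z) = 0
P(v) = (-7 + v)/v (P(v) = (v - 7)/(v + 0) = (-7 + v)/v)
u = 4/11 (u = (-7 + 11)/11 = (1/11)*4 = 4/11 ≈ 0.36364)
S(D) = 4*D²/11
(S(-173) + 39440)/(42426 - 47549) = ((4/11)*(-173)² + 39440)/(42426 - 47549) = ((4/11)*29929 + 39440)/(-5123) = (119716/11 + 39440)*(-1/5123) = (553556/11)*(-1/5123) = -553556/56353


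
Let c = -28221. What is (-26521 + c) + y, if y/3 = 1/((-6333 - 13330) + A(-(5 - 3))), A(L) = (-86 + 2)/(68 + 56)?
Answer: -33369300001/609574 ≈ -54742.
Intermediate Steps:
A(L) = -21/31 (A(L) = -84/124 = -84*1/124 = -21/31)
y = -93/609574 (y = 3/((-6333 - 13330) - 21/31) = 3/(-19663 - 21/31) = 3/(-609574/31) = 3*(-31/609574) = -93/609574 ≈ -0.00015257)
(-26521 + c) + y = (-26521 - 28221) - 93/609574 = -54742 - 93/609574 = -33369300001/609574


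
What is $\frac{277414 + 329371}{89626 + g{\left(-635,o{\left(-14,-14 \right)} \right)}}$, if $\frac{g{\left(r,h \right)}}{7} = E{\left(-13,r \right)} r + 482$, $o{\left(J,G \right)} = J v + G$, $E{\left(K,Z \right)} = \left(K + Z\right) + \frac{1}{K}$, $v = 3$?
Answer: $\frac{1577641}{7731625} \approx 0.20405$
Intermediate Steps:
$E{\left(K,Z \right)} = K + Z + \frac{1}{K}$
$o{\left(J,G \right)} = G + 3 J$ ($o{\left(J,G \right)} = J 3 + G = 3 J + G = G + 3 J$)
$g{\left(r,h \right)} = 3374 + 7 r \left(- \frac{170}{13} + r\right)$ ($g{\left(r,h \right)} = 7 \left(\left(-13 + r + \frac{1}{-13}\right) r + 482\right) = 7 \left(\left(-13 + r - \frac{1}{13}\right) r + 482\right) = 7 \left(\left(- \frac{170}{13} + r\right) r + 482\right) = 7 \left(r \left(- \frac{170}{13} + r\right) + 482\right) = 7 \left(482 + r \left(- \frac{170}{13} + r\right)\right) = 3374 + 7 r \left(- \frac{170}{13} + r\right)$)
$\frac{277414 + 329371}{89626 + g{\left(-635,o{\left(-14,-14 \right)} \right)}} = \frac{277414 + 329371}{89626 + \left(3374 + \frac{7}{13} \left(-635\right) \left(-170 + 13 \left(-635\right)\right)\right)} = \frac{606785}{89626 + \left(3374 + \frac{7}{13} \left(-635\right) \left(-170 - 8255\right)\right)} = \frac{606785}{89626 + \left(3374 + \frac{7}{13} \left(-635\right) \left(-8425\right)\right)} = \frac{606785}{89626 + \left(3374 + \frac{37449125}{13}\right)} = \frac{606785}{89626 + \frac{37492987}{13}} = \frac{606785}{\frac{38658125}{13}} = 606785 \cdot \frac{13}{38658125} = \frac{1577641}{7731625}$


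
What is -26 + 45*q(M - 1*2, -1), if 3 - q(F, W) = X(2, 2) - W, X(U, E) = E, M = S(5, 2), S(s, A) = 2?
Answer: -26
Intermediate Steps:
M = 2
q(F, W) = 1 + W (q(F, W) = 3 - (2 - W) = 3 + (-2 + W) = 1 + W)
-26 + 45*q(M - 1*2, -1) = -26 + 45*(1 - 1) = -26 + 45*0 = -26 + 0 = -26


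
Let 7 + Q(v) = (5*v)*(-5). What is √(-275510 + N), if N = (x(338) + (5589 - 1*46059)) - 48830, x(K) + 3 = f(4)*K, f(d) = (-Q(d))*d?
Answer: 3*I*√24461 ≈ 469.2*I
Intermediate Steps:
Q(v) = -7 - 25*v (Q(v) = -7 + (5*v)*(-5) = -7 - 25*v)
f(d) = d*(7 + 25*d) (f(d) = (-(-7 - 25*d))*d = (7 + 25*d)*d = d*(7 + 25*d))
x(K) = -3 + 428*K (x(K) = -3 + (4*(7 + 25*4))*K = -3 + (4*(7 + 100))*K = -3 + (4*107)*K = -3 + 428*K)
N = 55361 (N = ((-3 + 428*338) + (5589 - 1*46059)) - 48830 = ((-3 + 144664) + (5589 - 46059)) - 48830 = (144661 - 40470) - 48830 = 104191 - 48830 = 55361)
√(-275510 + N) = √(-275510 + 55361) = √(-220149) = 3*I*√24461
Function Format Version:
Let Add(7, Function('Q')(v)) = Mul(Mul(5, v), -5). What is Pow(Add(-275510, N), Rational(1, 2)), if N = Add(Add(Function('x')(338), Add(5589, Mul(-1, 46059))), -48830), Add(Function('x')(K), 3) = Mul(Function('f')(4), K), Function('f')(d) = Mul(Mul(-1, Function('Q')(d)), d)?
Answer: Mul(3, I, Pow(24461, Rational(1, 2))) ≈ Mul(469.20, I)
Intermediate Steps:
Function('Q')(v) = Add(-7, Mul(-25, v)) (Function('Q')(v) = Add(-7, Mul(Mul(5, v), -5)) = Add(-7, Mul(-25, v)))
Function('f')(d) = Mul(d, Add(7, Mul(25, d))) (Function('f')(d) = Mul(Mul(-1, Add(-7, Mul(-25, d))), d) = Mul(Add(7, Mul(25, d)), d) = Mul(d, Add(7, Mul(25, d))))
Function('x')(K) = Add(-3, Mul(428, K)) (Function('x')(K) = Add(-3, Mul(Mul(4, Add(7, Mul(25, 4))), K)) = Add(-3, Mul(Mul(4, Add(7, 100)), K)) = Add(-3, Mul(Mul(4, 107), K)) = Add(-3, Mul(428, K)))
N = 55361 (N = Add(Add(Add(-3, Mul(428, 338)), Add(5589, Mul(-1, 46059))), -48830) = Add(Add(Add(-3, 144664), Add(5589, -46059)), -48830) = Add(Add(144661, -40470), -48830) = Add(104191, -48830) = 55361)
Pow(Add(-275510, N), Rational(1, 2)) = Pow(Add(-275510, 55361), Rational(1, 2)) = Pow(-220149, Rational(1, 2)) = Mul(3, I, Pow(24461, Rational(1, 2)))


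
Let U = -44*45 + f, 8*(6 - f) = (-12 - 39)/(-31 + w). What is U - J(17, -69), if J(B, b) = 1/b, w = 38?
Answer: -7623961/3864 ≈ -1973.1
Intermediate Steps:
f = 387/56 (f = 6 - (-12 - 39)/(8*(-31 + 38)) = 6 - (-51)/(8*7) = 6 - ⅛*(-51/7) = 6 + 51/56 = 387/56 ≈ 6.9107)
U = -110493/56 (U = -44*45 + 387/56 = -1980 + 387/56 = -110493/56 ≈ -1973.1)
U - J(17, -69) = -110493/56 - 1/(-69) = -110493/56 - 1*(-1/69) = -110493/56 + 1/69 = -7623961/3864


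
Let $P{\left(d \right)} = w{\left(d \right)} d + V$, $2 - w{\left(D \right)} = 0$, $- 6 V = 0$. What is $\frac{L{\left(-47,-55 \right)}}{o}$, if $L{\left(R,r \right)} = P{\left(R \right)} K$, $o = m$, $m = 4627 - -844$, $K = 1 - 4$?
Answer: $\frac{282}{5471} \approx 0.051544$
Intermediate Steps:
$K = -3$ ($K = 1 - 4 = -3$)
$V = 0$ ($V = \left(- \frac{1}{6}\right) 0 = 0$)
$w{\left(D \right)} = 2$ ($w{\left(D \right)} = 2 - 0 = 2 + 0 = 2$)
$P{\left(d \right)} = 2 d$ ($P{\left(d \right)} = 2 d + 0 = 2 d$)
$m = 5471$ ($m = 4627 + 844 = 5471$)
$o = 5471$
$L{\left(R,r \right)} = - 6 R$ ($L{\left(R,r \right)} = 2 R \left(-3\right) = - 6 R$)
$\frac{L{\left(-47,-55 \right)}}{o} = \frac{\left(-6\right) \left(-47\right)}{5471} = 282 \cdot \frac{1}{5471} = \frac{282}{5471}$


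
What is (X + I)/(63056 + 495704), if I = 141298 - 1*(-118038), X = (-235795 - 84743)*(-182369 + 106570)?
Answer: 12148359599/279380 ≈ 43483.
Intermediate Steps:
X = 24296459862 (X = -320538*(-75799) = 24296459862)
I = 259336 (I = 141298 + 118038 = 259336)
(X + I)/(63056 + 495704) = (24296459862 + 259336)/(63056 + 495704) = 24296719198/558760 = 24296719198*(1/558760) = 12148359599/279380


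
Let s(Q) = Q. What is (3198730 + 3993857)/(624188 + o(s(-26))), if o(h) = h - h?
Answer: 7192587/624188 ≈ 11.523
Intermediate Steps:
o(h) = 0
(3198730 + 3993857)/(624188 + o(s(-26))) = (3198730 + 3993857)/(624188 + 0) = 7192587/624188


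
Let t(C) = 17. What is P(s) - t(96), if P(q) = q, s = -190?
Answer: -207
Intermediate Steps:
P(s) - t(96) = -190 - 1*17 = -190 - 17 = -207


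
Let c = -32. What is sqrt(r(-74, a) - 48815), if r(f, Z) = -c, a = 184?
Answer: I*sqrt(48783) ≈ 220.87*I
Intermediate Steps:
r(f, Z) = 32 (r(f, Z) = -1*(-32) = 32)
sqrt(r(-74, a) - 48815) = sqrt(32 - 48815) = sqrt(-48783) = I*sqrt(48783)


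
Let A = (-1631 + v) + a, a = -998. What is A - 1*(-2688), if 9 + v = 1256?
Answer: 1306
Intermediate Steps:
v = 1247 (v = -9 + 1256 = 1247)
A = -1382 (A = (-1631 + 1247) - 998 = -384 - 998 = -1382)
A - 1*(-2688) = -1382 - 1*(-2688) = -1382 + 2688 = 1306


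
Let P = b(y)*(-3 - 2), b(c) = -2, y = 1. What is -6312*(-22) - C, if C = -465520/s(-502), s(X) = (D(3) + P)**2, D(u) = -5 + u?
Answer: 584551/4 ≈ 1.4614e+5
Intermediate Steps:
P = 10 (P = -2*(-3 - 2) = -2*(-5) = 10)
s(X) = 64 (s(X) = ((-5 + 3) + 10)**2 = (-2 + 10)**2 = 8**2 = 64)
C = -29095/4 (C = -465520/64 = -465520*1/64 = -29095/4 ≈ -7273.8)
-6312*(-22) - C = -6312*(-22) - 1*(-29095/4) = 138864 + 29095/4 = 584551/4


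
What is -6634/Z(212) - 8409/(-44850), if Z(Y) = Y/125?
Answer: -1549586658/396175 ≈ -3911.4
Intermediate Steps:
Z(Y) = Y/125 (Z(Y) = Y*(1/125) = Y/125)
-6634/Z(212) - 8409/(-44850) = -6634/((1/125)*212) - 8409/(-44850) = -6634/212/125 - 8409*(-1/44850) = -6634*125/212 + 2803/14950 = -414625/106 + 2803/14950 = -1549586658/396175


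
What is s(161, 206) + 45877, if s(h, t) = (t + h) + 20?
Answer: 46264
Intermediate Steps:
s(h, t) = 20 + h + t (s(h, t) = (h + t) + 20 = 20 + h + t)
s(161, 206) + 45877 = (20 + 161 + 206) + 45877 = 387 + 45877 = 46264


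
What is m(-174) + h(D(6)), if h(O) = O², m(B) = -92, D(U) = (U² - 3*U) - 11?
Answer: -43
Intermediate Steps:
D(U) = -11 + U² - 3*U
m(-174) + h(D(6)) = -92 + (-11 + 6² - 3*6)² = -92 + (-11 + 36 - 18)² = -92 + 7² = -92 + 49 = -43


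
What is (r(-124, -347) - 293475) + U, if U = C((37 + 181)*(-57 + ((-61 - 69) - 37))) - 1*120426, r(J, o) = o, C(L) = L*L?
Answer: 2384149976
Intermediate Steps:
C(L) = L²
U = 2384443798 (U = ((37 + 181)*(-57 + ((-61 - 69) - 37)))² - 1*120426 = (218*(-57 + (-130 - 37)))² - 120426 = (218*(-57 - 167))² - 120426 = (218*(-224))² - 120426 = (-48832)² - 120426 = 2384564224 - 120426 = 2384443798)
(r(-124, -347) - 293475) + U = (-347 - 293475) + 2384443798 = -293822 + 2384443798 = 2384149976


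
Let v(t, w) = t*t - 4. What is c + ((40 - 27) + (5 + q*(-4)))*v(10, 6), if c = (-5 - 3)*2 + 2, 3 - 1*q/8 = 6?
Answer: 10930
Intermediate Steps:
q = -24 (q = 24 - 8*6 = 24 - 48 = -24)
v(t, w) = -4 + t² (v(t, w) = t² - 4 = -4 + t²)
c = -14 (c = -8*2 + 2 = -16 + 2 = -14)
c + ((40 - 27) + (5 + q*(-4)))*v(10, 6) = -14 + ((40 - 27) + (5 - 24*(-4)))*(-4 + 10²) = -14 + (13 + (5 + 96))*(-4 + 100) = -14 + (13 + 101)*96 = -14 + 114*96 = -14 + 10944 = 10930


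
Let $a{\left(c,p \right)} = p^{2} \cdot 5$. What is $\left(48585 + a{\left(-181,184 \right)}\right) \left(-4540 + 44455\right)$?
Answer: $8696081475$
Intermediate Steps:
$a{\left(c,p \right)} = 5 p^{2}$
$\left(48585 + a{\left(-181,184 \right)}\right) \left(-4540 + 44455\right) = \left(48585 + 5 \cdot 184^{2}\right) \left(-4540 + 44455\right) = \left(48585 + 5 \cdot 33856\right) 39915 = \left(48585 + 169280\right) 39915 = 217865 \cdot 39915 = 8696081475$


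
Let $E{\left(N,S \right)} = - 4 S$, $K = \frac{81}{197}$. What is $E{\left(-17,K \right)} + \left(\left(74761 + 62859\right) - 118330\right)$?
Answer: $\frac{3799806}{197} \approx 19288.0$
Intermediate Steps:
$K = \frac{81}{197}$ ($K = 81 \cdot \frac{1}{197} = \frac{81}{197} \approx 0.41117$)
$E{\left(-17,K \right)} + \left(\left(74761 + 62859\right) - 118330\right) = \left(-4\right) \frac{81}{197} + \left(\left(74761 + 62859\right) - 118330\right) = - \frac{324}{197} + \left(137620 - 118330\right) = - \frac{324}{197} + 19290 = \frac{3799806}{197}$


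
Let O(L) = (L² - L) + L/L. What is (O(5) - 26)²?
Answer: 25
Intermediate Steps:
O(L) = 1 + L² - L (O(L) = (L² - L) + 1 = 1 + L² - L)
(O(5) - 26)² = ((1 + 5² - 1*5) - 26)² = ((1 + 25 - 5) - 26)² = (21 - 26)² = (-5)² = 25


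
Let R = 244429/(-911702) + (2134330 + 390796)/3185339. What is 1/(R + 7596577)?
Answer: 2904079936978/22061068378981722327 ≈ 1.3164e-7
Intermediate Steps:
R = 1523573198021/2904079936978 (R = 244429*(-1/911702) + 2525126*(1/3185339) = -244429/911702 + 2525126/3185339 = 1523573198021/2904079936978 ≈ 0.52463)
1/(R + 7596577) = 1/(1523573198021/2904079936978 + 7596577) = 1/(22061068378981722327/2904079936978) = 2904079936978/22061068378981722327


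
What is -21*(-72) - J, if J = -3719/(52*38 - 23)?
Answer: 2956655/1953 ≈ 1513.9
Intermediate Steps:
J = -3719/1953 (J = -3719/(1976 - 23) = -3719/1953 ≈ -1.9042)
-21*(-72) - J = -21*(-72) - 1*(-3719/1953) = 1512 + 3719/1953 = 2956655/1953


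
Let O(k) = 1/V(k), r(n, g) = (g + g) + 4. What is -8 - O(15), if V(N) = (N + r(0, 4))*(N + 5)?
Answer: -4321/540 ≈ -8.0018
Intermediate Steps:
r(n, g) = 4 + 2*g (r(n, g) = 2*g + 4 = 4 + 2*g)
V(N) = (5 + N)*(12 + N) (V(N) = (N + (4 + 2*4))*(N + 5) = (N + (4 + 8))*(5 + N) = (N + 12)*(5 + N) = (12 + N)*(5 + N) = (5 + N)*(12 + N))
O(k) = 1/(60 + k**2 + 17*k)
-8 - O(15) = -8 - 1/(60 + 15**2 + 17*15) = -8 - 1/(60 + 225 + 255) = -8 - 1/540 = -4321/540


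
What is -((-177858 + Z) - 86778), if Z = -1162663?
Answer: 1427299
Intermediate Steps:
-((-177858 + Z) - 86778) = -((-177858 - 1162663) - 86778) = -(-1340521 - 86778) = -1*(-1427299) = 1427299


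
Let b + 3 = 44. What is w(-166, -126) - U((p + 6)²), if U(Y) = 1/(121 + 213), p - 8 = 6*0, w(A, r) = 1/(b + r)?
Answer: -419/28390 ≈ -0.014759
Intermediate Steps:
b = 41 (b = -3 + 44 = 41)
w(A, r) = 1/(41 + r)
p = 8 (p = 8 + 6*0 = 8 + 0 = 8)
U(Y) = 1/334
w(-166, -126) - U((p + 6)²) = 1/(41 - 126) - 1*1/334 = 1/(-85) - 1/334 = -1/85 - 1/334 = -419/28390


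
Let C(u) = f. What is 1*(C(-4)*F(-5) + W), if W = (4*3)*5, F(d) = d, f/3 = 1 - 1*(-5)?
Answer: -30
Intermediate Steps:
f = 18 (f = 3*(1 - 1*(-5)) = 3*(1 + 5) = 3*6 = 18)
C(u) = 18
W = 60 (W = 12*5 = 60)
1*(C(-4)*F(-5) + W) = 1*(18*(-5) + 60) = 1*(-90 + 60) = 1*(-30) = -30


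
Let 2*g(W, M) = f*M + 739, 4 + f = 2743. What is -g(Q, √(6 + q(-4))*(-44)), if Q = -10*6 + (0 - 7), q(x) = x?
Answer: -739/2 + 60258*√2 ≈ 84848.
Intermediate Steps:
f = 2739 (f = -4 + 2743 = 2739)
Q = -67 (Q = -60 - 7 = -67)
g(W, M) = 739/2 + 2739*M/2 (g(W, M) = (2739*M + 739)/2 = (739 + 2739*M)/2 = 739/2 + 2739*M/2)
-g(Q, √(6 + q(-4))*(-44)) = -(739/2 + 2739*(√(6 - 4)*(-44))/2) = -(739/2 + 2739*(√2*(-44))/2) = -(739/2 + 2739*(-44*√2)/2) = -(739/2 - 60258*√2) = -739/2 + 60258*√2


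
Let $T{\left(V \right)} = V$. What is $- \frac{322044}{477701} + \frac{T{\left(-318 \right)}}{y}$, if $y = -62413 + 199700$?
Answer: $- \frac{44364363546}{65582137187} \approx -0.67647$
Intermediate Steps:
$y = 137287$
$- \frac{322044}{477701} + \frac{T{\left(-318 \right)}}{y} = - \frac{322044}{477701} - \frac{318}{137287} = - \frac{44364363546}{65582137187}$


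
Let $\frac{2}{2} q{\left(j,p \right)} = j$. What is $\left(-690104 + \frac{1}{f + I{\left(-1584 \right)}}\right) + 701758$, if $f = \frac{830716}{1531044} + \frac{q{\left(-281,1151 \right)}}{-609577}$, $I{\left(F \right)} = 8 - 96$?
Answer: $\frac{237807313014970351}{20405658686912} \approx 11654.0$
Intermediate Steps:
$q{\left(j,p \right)} = j$
$I{\left(F \right)} = -88$ ($I{\left(F \right)} = 8 - 96 = -88$)
$f = \frac{126703897624}{233322302097}$ ($f = \frac{830716}{1531044} - \frac{281}{-609577} = 830716 \cdot \frac{1}{1531044} - - \frac{281}{609577} = \frac{207679}{382761} + \frac{281}{609577} = \frac{126703897624}{233322302097} \approx 0.54304$)
$\left(-690104 + \frac{1}{f + I{\left(-1584 \right)}}\right) + 701758 = \left(-690104 + \frac{1}{\frac{126703897624}{233322302097} - 88}\right) + 701758 = \left(-690104 + \frac{1}{- \frac{20405658686912}{233322302097}}\right) + 701758 = \left(-690104 - \frac{233322302097}{20405658686912}\right) + 701758 = - \frac{14082026915795020945}{20405658686912} + 701758 = \frac{237807313014970351}{20405658686912}$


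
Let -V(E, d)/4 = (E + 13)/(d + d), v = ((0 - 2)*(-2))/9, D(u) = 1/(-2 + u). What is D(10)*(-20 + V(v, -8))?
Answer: -599/288 ≈ -2.0799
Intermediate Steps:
v = 4/9 (v = -2*(-2)*(1/9) = 4*(1/9) = 4/9 ≈ 0.44444)
V(E, d) = -2*(13 + E)/d (V(E, d) = -4*(E + 13)/(d + d) = -4*(13 + E)/(2*d) = -4*(13 + E)*1/(2*d) = -2*(13 + E)/d)
D(10)*(-20 + V(v, -8)) = (-20 + 2*(-13 - 1*4/9)/(-8))/(-2 + 10) = (-20 + 2*(-1/8)*(-13 - 4/9))/8 = (-20 + 2*(-1/8)*(-121/9))/8 = (-20 + 121/36)/8 = (1/8)*(-599/36) = -599/288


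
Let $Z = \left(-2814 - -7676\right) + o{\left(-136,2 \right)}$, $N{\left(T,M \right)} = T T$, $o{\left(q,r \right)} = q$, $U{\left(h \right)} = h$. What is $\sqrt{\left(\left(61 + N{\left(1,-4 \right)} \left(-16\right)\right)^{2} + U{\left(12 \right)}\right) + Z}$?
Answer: $\sqrt{6763} \approx 82.237$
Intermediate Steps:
$N{\left(T,M \right)} = T^{2}$
$Z = 4726$ ($Z = \left(-2814 - -7676\right) - 136 = \left(-2814 + 7676\right) - 136 = 4862 - 136 = 4726$)
$\sqrt{\left(\left(61 + N{\left(1,-4 \right)} \left(-16\right)\right)^{2} + U{\left(12 \right)}\right) + Z} = \sqrt{\left(\left(61 + 1^{2} \left(-16\right)\right)^{2} + 12\right) + 4726} = \sqrt{\left(\left(61 + 1 \left(-16\right)\right)^{2} + 12\right) + 4726} = \sqrt{\left(\left(61 - 16\right)^{2} + 12\right) + 4726} = \sqrt{\left(45^{2} + 12\right) + 4726} = \sqrt{\left(2025 + 12\right) + 4726} = \sqrt{2037 + 4726} = \sqrt{6763}$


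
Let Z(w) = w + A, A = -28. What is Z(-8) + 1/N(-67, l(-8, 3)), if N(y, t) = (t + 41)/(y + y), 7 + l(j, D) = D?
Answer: -1466/37 ≈ -39.622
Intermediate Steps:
l(j, D) = -7 + D
N(y, t) = (41 + t)/(2*y) (N(y, t) = (41 + t)/((2*y)) = (41 + t)*(1/(2*y)) = (41 + t)/(2*y))
Z(w) = -28 + w (Z(w) = w - 28 = -28 + w)
Z(-8) + 1/N(-67, l(-8, 3)) = (-28 - 8) + 1/((½)*(41 + (-7 + 3))/(-67)) = -36 + 1/((½)*(-1/67)*(41 - 4)) = -36 + 1/((½)*(-1/67)*37) = -36 + 1/(-37/134) = -36 - 134/37 = -1466/37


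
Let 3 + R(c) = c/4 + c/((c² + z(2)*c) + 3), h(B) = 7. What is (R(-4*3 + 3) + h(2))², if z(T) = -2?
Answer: 12769/4624 ≈ 2.7615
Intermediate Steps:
R(c) = -3 + c/4 + c/(3 + c² - 2*c) (R(c) = -3 + (c/4 + c/((c² - 2*c) + 3)) = -3 + (c*(¼) + c/(3 + c² - 2*c)) = -3 + (c/4 + c/(3 + c² - 2*c)) = -3 + c/4 + c/(3 + c² - 2*c))
(R(-4*3 + 3) + h(2))² = ((-36 + (-4*3 + 3)³ - 14*(-4*3 + 3)² + 31*(-4*3 + 3))/(4*(3 + (-4*3 + 3)² - 2*(-4*3 + 3))) + 7)² = ((-36 + (-12 + 3)³ - 14*(-12 + 3)² + 31*(-12 + 3))/(4*(3 + (-12 + 3)² - 2*(-12 + 3))) + 7)² = ((-36 + (-9)³ - 14*(-9)² + 31*(-9))/(4*(3 + (-9)² - 2*(-9))) + 7)² = ((-36 - 729 - 14*81 - 279)/(4*(3 + 81 + 18)) + 7)² = ((¼)*(-36 - 729 - 1134 - 279)/102 + 7)² = ((¼)*(1/102)*(-2178) + 7)² = (-363/68 + 7)² = (113/68)² = 12769/4624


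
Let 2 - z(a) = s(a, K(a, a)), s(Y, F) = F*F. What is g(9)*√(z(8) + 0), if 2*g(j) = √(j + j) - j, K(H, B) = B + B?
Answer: 3*I*√254*(-3 + √2)/2 ≈ -37.91*I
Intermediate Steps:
K(H, B) = 2*B
s(Y, F) = F²
z(a) = 2 - 4*a² (z(a) = 2 - (2*a)² = 2 - 4*a²)
g(j) = -j/2 + √2*√j/2 (g(j) = (√(j + j) - j)/2 = (√(2*j) - j)/2 = (√2*√j - j)/2 = (-j + √2*√j)/2 = -j/2 + √2*√j/2)
g(9)*√(z(8) + 0) = (-½*9 + √2*√9/2)*√((2 - 4*8²) + 0) = (-9/2 + (½)*√2*3)*√((2 - 4*64) + 0) = (-9/2 + 3*√2/2)*√((2 - 256) + 0) = (-9/2 + 3*√2/2)*√(-254 + 0) = (-9/2 + 3*√2/2)*√(-254) = (-9/2 + 3*√2/2)*(I*√254) = I*√254*(-9/2 + 3*√2/2)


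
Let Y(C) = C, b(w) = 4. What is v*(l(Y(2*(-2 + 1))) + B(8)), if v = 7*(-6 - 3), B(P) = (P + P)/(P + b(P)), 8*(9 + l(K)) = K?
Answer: 1995/4 ≈ 498.75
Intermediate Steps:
l(K) = -9 + K/8
B(P) = 2*P/(4 + P) (B(P) = (P + P)/(P + 4) = (2*P)/(4 + P) = 2*P/(4 + P))
v = -63 (v = 7*(-9) = -63)
v*(l(Y(2*(-2 + 1))) + B(8)) = -63*((-9 + (2*(-2 + 1))/8) + 2*8/(4 + 8)) = -63*((-9 + (2*(-1))/8) + 2*8/12) = -63*((-9 + (⅛)*(-2)) + 2*8*(1/12)) = -63*((-9 - ¼) + 4/3) = -63*(-37/4 + 4/3) = -63*(-95/12) = 1995/4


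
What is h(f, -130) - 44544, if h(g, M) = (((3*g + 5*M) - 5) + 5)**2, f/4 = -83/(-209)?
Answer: 16239874852/43681 ≈ 3.7178e+5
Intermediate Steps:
f = 332/209 (f = 4*(-83/(-209)) = 4*(-83*(-1/209)) = 4*(83/209) = 332/209 ≈ 1.5885)
h(g, M) = (3*g + 5*M)**2 (h(g, M) = ((-5 + 3*g + 5*M) + 5)**2 = (3*g + 5*M)**2)
h(f, -130) - 44544 = (3*(332/209) + 5*(-130))**2 - 44544 = (996/209 - 650)**2 - 44544 = (-134854/209)**2 - 44544 = 18185601316/43681 - 44544 = 16239874852/43681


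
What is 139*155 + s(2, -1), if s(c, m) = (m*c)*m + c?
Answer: 21549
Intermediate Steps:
s(c, m) = c + c*m² (s(c, m) = (c*m)*m + c = c*m² + c = c + c*m²)
139*155 + s(2, -1) = 139*155 + 2*(1 + (-1)²) = 21545 + 2*(1 + 1) = 21545 + 2*2 = 21545 + 4 = 21549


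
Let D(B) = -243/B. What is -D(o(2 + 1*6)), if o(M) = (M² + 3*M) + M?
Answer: 81/32 ≈ 2.5313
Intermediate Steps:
o(M) = M² + 4*M
-D(o(2 + 1*6)) = -(-243)/((2 + 1*6)*(4 + (2 + 1*6))) = -(-243)/((2 + 6)*(4 + (2 + 6))) = -(-243)/(8*(4 + 8)) = -(-243)/(8*12) = -(-243)/96 = -1*(-81/32) = 81/32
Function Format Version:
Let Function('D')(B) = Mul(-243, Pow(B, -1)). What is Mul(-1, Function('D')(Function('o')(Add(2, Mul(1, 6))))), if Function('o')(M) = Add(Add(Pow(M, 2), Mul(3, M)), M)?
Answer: Rational(81, 32) ≈ 2.5313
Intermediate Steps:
Function('o')(M) = Add(Pow(M, 2), Mul(4, M))
Mul(-1, Function('D')(Function('o')(Add(2, Mul(1, 6))))) = Mul(-1, Mul(-243, Pow(Mul(Add(2, Mul(1, 6)), Add(4, Add(2, Mul(1, 6)))), -1))) = Mul(-1, Mul(-243, Pow(Mul(Add(2, 6), Add(4, Add(2, 6))), -1))) = Mul(-1, Mul(-243, Pow(Mul(8, Add(4, 8)), -1))) = Mul(-1, Mul(-243, Pow(Mul(8, 12), -1))) = Mul(-1, Mul(-243, Pow(96, -1))) = Mul(-1, Mul(-243, Rational(1, 96))) = Mul(-1, Rational(-81, 32)) = Rational(81, 32)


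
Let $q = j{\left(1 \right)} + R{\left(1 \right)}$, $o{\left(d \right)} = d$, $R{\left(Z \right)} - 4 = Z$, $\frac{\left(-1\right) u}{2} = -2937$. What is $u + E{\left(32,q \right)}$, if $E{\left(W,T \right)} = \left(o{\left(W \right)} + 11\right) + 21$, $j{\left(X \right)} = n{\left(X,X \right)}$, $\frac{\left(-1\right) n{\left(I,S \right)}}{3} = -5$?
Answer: $5938$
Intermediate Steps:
$u = 5874$ ($u = \left(-2\right) \left(-2937\right) = 5874$)
$n{\left(I,S \right)} = 15$ ($n{\left(I,S \right)} = \left(-3\right) \left(-5\right) = 15$)
$R{\left(Z \right)} = 4 + Z$
$j{\left(X \right)} = 15$
$q = 20$ ($q = 15 + \left(4 + 1\right) = 15 + 5 = 20$)
$E{\left(W,T \right)} = 32 + W$ ($E{\left(W,T \right)} = \left(W + 11\right) + 21 = \left(11 + W\right) + 21 = 32 + W$)
$u + E{\left(32,q \right)} = 5874 + \left(32 + 32\right) = 5874 + 64 = 5938$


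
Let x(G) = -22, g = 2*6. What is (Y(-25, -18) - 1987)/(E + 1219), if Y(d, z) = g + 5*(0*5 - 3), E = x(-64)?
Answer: -1990/1197 ≈ -1.6625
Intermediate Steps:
g = 12
E = -22
Y(d, z) = -3 (Y(d, z) = 12 + 5*(0*5 - 3) = 12 + 5*(0 - 3) = 12 + 5*(-3) = 12 - 15 = -3)
(Y(-25, -18) - 1987)/(E + 1219) = (-3 - 1987)/(-22 + 1219) = -1990/1197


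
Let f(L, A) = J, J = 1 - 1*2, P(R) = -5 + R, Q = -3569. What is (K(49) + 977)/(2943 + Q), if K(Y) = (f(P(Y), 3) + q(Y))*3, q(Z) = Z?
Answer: -1121/626 ≈ -1.7907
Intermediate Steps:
J = -1 (J = 1 - 2 = -1)
f(L, A) = -1
K(Y) = -3 + 3*Y (K(Y) = (-1 + Y)*3 = -3 + 3*Y)
(K(49) + 977)/(2943 + Q) = ((-3 + 3*49) + 977)/(2943 - 3569) = ((-3 + 147) + 977)/(-626) = (144 + 977)*(-1/626) = 1121*(-1/626) = -1121/626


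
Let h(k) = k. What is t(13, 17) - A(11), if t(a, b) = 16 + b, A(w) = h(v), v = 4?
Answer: 29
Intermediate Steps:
A(w) = 4
t(13, 17) - A(11) = (16 + 17) - 1*4 = 33 - 4 = 29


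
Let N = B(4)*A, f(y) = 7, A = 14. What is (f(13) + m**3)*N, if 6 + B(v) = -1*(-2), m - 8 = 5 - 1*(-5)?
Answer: -326984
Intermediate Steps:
m = 18 (m = 8 + (5 - 1*(-5)) = 8 + (5 + 5) = 8 + 10 = 18)
B(v) = -4 (B(v) = -6 - 1*(-2) = -6 + 2 = -4)
N = -56 (N = -4*14 = -56)
(f(13) + m**3)*N = (7 + 18**3)*(-56) = (7 + 5832)*(-56) = 5839*(-56) = -326984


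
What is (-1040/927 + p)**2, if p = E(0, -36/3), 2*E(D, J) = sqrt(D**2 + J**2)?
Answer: 20448484/859329 ≈ 23.796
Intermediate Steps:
E(D, J) = sqrt(D**2 + J**2)/2
p = 6 (p = sqrt(0**2 + (-36/3)**2)/2 = sqrt(0 + (-36*1/3)**2)/2 = sqrt(0 + (-12)**2)/2 = sqrt(0 + 144)/2 = sqrt(144)/2 = (1/2)*12 = 6)
(-1040/927 + p)**2 = (-1040/927 + 6)**2 = (4522/927)**2 = 20448484/859329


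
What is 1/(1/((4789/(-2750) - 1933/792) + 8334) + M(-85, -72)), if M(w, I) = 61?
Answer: 74968361/4573079021 ≈ 0.016393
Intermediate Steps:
1/(1/((4789/(-2750) - 1933/792) + 8334) + M(-85, -72)) = 1/(1/((4789/(-2750) - 1933/792) + 8334) + 61) = 1/(1/((4789*(-1/2750) - 1933*1/792) + 8334) + 61) = 1/(1/((-4789/2750 - 1933/792) + 8334) + 61) = 1/(1/(-37639/9000 + 8334) + 61) = 1/(1/(74968361/9000) + 61) = 1/(9000/74968361 + 61) = 1/(4573079021/74968361) = 74968361/4573079021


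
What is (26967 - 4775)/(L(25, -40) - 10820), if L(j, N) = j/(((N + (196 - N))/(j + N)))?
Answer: -4349632/2121095 ≈ -2.0507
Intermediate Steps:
L(j, N) = j*(N/196 + j/196) (L(j, N) = j/((196/(N + j))) = j*(N/196 + j/196))
(26967 - 4775)/(L(25, -40) - 10820) = (26967 - 4775)/((1/196)*25*(-40 + 25) - 10820) = 22192/((1/196)*25*(-15) - 10820) = 22192/(-375/196 - 10820) = 22192/(-2121095/196) = 22192*(-196/2121095) = -4349632/2121095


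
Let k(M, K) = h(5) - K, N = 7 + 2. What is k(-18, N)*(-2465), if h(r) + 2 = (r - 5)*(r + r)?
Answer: 27115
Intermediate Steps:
N = 9
h(r) = -2 + 2*r*(-5 + r) (h(r) = -2 + (r - 5)*(r + r) = -2 + (-5 + r)*(2*r) = -2 + 2*r*(-5 + r))
k(M, K) = -2 - K (k(M, K) = (-2 - 10*5 + 2*5²) - K = (-2 - 50 + 2*25) - K = (-2 - 50 + 50) - K = -2 - K)
k(-18, N)*(-2465) = (-2 - 1*9)*(-2465) = (-2 - 9)*(-2465) = -11*(-2465) = 27115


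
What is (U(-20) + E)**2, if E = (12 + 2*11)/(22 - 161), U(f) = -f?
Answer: 7540516/19321 ≈ 390.28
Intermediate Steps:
E = -34/139 (E = (12 + 22)/(-139) = 34*(-1/139) = -34/139 ≈ -0.24460)
(U(-20) + E)**2 = (-1*(-20) - 34/139)**2 = (20 - 34/139)**2 = (2746/139)**2 = 7540516/19321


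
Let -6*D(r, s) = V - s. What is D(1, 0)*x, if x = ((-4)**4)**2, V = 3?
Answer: -32768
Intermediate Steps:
D(r, s) = -1/2 + s/6 (D(r, s) = -(3 - s)/6 = -1/2 + s/6)
x = 65536 (x = 256**2 = 65536)
D(1, 0)*x = (-1/2 + (1/6)*0)*65536 = (-1/2 + 0)*65536 = -1/2*65536 = -32768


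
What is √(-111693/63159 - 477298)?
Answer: 5595*I*√6758013/21053 ≈ 690.87*I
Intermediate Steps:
√(-111693/63159 - 477298) = √(-111693*1/63159 - 477298) = √(-37231/21053 - 477298) = √(-10048592025/21053) = 5595*I*√6758013/21053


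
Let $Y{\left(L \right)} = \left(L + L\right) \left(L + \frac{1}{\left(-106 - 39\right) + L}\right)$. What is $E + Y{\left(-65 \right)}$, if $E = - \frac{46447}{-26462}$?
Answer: $\frac{4697001293}{555702} \approx 8452.4$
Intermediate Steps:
$E = \frac{46447}{26462}$ ($E = \left(-46447\right) \left(- \frac{1}{26462}\right) = \frac{46447}{26462} \approx 1.7552$)
$Y{\left(L \right)} = 2 L \left(L + \frac{1}{-145 + L}\right)$
$E + Y{\left(-65 \right)} = \frac{46447}{26462} + 2 \left(-65\right) \frac{1}{-145 - 65} \left(1 + \left(-65\right)^{2} - -9425\right) = \frac{46447}{26462} + 2 \left(-65\right) \frac{1}{-210} \left(1 + 4225 + 9425\right) = \frac{46447}{26462} + 2 \left(-65\right) \left(- \frac{1}{210}\right) 13651 = \frac{46447}{26462} + \frac{177463}{21} = \frac{4697001293}{555702}$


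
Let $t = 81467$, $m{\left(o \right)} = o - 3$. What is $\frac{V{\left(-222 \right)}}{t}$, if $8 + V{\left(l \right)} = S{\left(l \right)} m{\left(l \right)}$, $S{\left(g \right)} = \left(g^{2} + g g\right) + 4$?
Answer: $- \frac{22178708}{81467} \approx -272.24$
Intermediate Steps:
$m{\left(o \right)} = -3 + o$
$S{\left(g \right)} = 4 + 2 g^{2}$ ($S{\left(g \right)} = \left(g^{2} + g^{2}\right) + 4 = 2 g^{2} + 4 = 4 + 2 g^{2}$)
$V{\left(l \right)} = -8 + \left(-3 + l\right) \left(4 + 2 l^{2}\right)$ ($V{\left(l \right)} = -8 + \left(4 + 2 l^{2}\right) \left(-3 + l\right) = -8 + \left(-3 + l\right) \left(4 + 2 l^{2}\right)$)
$\frac{V{\left(-222 \right)}}{t} = \frac{-8 + 2 \left(-3 - 222\right) \left(2 + \left(-222\right)^{2}\right)}{81467} = \left(-8 + 2 \left(-225\right) \left(2 + 49284\right)\right) \frac{1}{81467} = \left(-8 + 2 \left(-225\right) 49286\right) \frac{1}{81467} = \left(-8 - 22178700\right) \frac{1}{81467} = \left(-22178708\right) \frac{1}{81467} = - \frac{22178708}{81467}$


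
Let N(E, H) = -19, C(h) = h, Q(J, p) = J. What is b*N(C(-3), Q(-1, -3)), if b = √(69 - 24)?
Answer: -57*√5 ≈ -127.46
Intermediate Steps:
b = 3*√5 (b = √45 = 3*√5 ≈ 6.7082)
b*N(C(-3), Q(-1, -3)) = (3*√5)*(-19) = -57*√5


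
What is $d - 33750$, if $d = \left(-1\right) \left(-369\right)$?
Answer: $-33381$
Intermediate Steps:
$d = 369$
$d - 33750 = 369 - 33750 = -33381$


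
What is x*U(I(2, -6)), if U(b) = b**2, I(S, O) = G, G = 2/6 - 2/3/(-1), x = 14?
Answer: 14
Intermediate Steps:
G = 1 (G = 2*(1/6) - 2*1/3*(-1) = 1/3 - 2/3*(-1) = 1/3 + 2/3 = 1)
I(S, O) = 1
x*U(I(2, -6)) = 14*1**2 = 14*1 = 14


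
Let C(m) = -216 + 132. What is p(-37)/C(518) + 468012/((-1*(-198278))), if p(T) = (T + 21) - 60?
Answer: 6797767/2081919 ≈ 3.2651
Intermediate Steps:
C(m) = -84
p(T) = -39 + T (p(T) = (21 + T) - 60 = -39 + T)
p(-37)/C(518) + 468012/((-1*(-198278))) = (-39 - 37)/(-84) + 468012/((-1*(-198278))) = -76*(-1/84) + 468012/198278 = 19/21 + 468012*(1/198278) = 19/21 + 234006/99139 = 6797767/2081919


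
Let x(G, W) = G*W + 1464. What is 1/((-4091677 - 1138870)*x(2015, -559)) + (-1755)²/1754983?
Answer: 18122719757109759658/10326236016749434621 ≈ 1.7550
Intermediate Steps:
x(G, W) = 1464 + G*W
1/((-4091677 - 1138870)*x(2015, -559)) + (-1755)²/1754983 = 1/((-4091677 - 1138870)*(1464 + 2015*(-559))) + (-1755)²/1754983 = 1/((-5230547)*(1464 - 1126385)) + 3080025*(1/1754983) = -1/5230547/(-1124921) + 3080025/1754983 = -1/5230547*(-1/1124921) + 3080025/1754983 = 1/5883952161787 + 3080025/1754983 = 18122719757109759658/10326236016749434621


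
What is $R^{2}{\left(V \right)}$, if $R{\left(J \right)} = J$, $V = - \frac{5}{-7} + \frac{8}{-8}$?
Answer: $\frac{4}{49} \approx 0.081633$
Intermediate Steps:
$V = - \frac{2}{7}$ ($V = \left(-5\right) \left(- \frac{1}{7}\right) + 8 \left(- \frac{1}{8}\right) = \frac{5}{7} - 1 = - \frac{2}{7} \approx -0.28571$)
$R^{2}{\left(V \right)} = \left(- \frac{2}{7}\right)^{2} = \frac{4}{49}$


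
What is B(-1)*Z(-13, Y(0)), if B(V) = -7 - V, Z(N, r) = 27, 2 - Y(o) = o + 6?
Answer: -162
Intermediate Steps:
Y(o) = -4 - o (Y(o) = 2 - (o + 6) = 2 - (6 + o) = 2 + (-6 - o) = -4 - o)
B(-1)*Z(-13, Y(0)) = (-7 - 1*(-1))*27 = (-7 + 1)*27 = -6*27 = -162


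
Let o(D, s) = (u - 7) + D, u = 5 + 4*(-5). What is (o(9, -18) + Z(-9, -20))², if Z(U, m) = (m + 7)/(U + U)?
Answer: 48841/324 ≈ 150.74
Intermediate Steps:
u = -15 (u = 5 - 20 = -15)
o(D, s) = -22 + D (o(D, s) = (-15 - 7) + D = -22 + D)
Z(U, m) = (7 + m)/(2*U) (Z(U, m) = (7 + m)/((2*U)) = (7 + m)*(1/(2*U)) = (7 + m)/(2*U))
(o(9, -18) + Z(-9, -20))² = ((-22 + 9) + (½)*(7 - 20)/(-9))² = (-13 + (½)*(-⅑)*(-13))² = (-13 + 13/18)² = (-221/18)² = 48841/324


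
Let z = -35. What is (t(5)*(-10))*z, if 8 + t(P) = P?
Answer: -1050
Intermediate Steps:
t(P) = -8 + P
(t(5)*(-10))*z = ((-8 + 5)*(-10))*(-35) = -3*(-10)*(-35) = 30*(-35) = -1050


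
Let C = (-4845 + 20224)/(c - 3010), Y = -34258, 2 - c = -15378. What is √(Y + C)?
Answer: 3*I*√582429191330/12370 ≈ 185.09*I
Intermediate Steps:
c = 15380 (c = 2 - 1*(-15378) = 2 + 15378 = 15380)
C = 15379/12370 (C = (-4845 + 20224)/(15380 - 3010) = 15379/12370 ≈ 1.2432)
√(Y + C) = √(-34258 + 15379/12370) = √(-423756081/12370) = 3*I*√582429191330/12370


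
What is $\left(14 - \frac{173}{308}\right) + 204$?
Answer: $\frac{66971}{308} \approx 217.44$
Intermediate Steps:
$\left(14 - \frac{173}{308}\right) + 204 = \frac{4139}{308} + 204 = \frac{66971}{308}$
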